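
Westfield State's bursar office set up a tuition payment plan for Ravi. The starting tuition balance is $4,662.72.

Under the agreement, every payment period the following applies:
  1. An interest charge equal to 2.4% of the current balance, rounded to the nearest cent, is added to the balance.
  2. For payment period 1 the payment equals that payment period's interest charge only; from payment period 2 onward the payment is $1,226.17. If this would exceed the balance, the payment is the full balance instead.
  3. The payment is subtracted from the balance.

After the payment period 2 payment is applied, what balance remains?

$3,548.46

Payment period 1: opening $4,662.72; interest $111.91 → $4,774.63; payment $111.91; balance $4,662.72
Payment period 2: opening $4,662.72; interest $111.91 → $4,774.63; payment $1,226.17; balance $3,548.46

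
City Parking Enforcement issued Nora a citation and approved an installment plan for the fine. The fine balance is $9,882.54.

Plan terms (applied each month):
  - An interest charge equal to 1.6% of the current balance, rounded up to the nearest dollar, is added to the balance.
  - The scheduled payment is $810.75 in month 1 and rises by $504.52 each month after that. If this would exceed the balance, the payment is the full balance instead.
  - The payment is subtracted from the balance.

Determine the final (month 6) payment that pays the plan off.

$1,412.59

Month 1: opening $9,882.54; interest $159.00 → $10,041.54; payment $810.75; balance $9,230.79
Month 2: opening $9,230.79; interest $148.00 → $9,378.79; payment $1,315.27; balance $8,063.52
Month 3: opening $8,063.52; interest $130.00 → $8,193.52; payment $1,819.79; balance $6,373.73
Month 4: opening $6,373.73; interest $102.00 → $6,475.73; payment $2,324.31; balance $4,151.42
Month 5: opening $4,151.42; interest $67.00 → $4,218.42; payment $2,828.83; balance $1,389.59
Month 6: opening $1,389.59; interest $23.00 → $1,412.59; payment $1,412.59; balance $0.00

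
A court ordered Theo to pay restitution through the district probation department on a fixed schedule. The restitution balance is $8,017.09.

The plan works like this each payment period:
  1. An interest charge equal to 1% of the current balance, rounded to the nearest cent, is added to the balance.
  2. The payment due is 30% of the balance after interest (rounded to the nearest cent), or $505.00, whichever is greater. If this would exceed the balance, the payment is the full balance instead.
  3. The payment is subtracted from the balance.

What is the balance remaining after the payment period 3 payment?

# | Opening | Interest | Payment | End bal
1 | $8,017.09 | $80.17 | $2,429.18 | $5,668.08
2 | $5,668.08 | $56.68 | $1,717.43 | $4,007.33
3 | $4,007.33 | $40.07 | $1,214.22 | $2,833.18

$2,833.18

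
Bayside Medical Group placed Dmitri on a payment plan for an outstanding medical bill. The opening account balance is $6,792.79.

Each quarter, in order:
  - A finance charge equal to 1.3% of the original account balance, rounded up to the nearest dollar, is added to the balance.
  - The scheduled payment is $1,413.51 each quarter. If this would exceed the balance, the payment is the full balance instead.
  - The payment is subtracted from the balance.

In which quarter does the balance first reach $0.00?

6

Quarter 1: opening $6,792.79; interest $89.00 → $6,881.79; payment $1,413.51; balance $5,468.28
Quarter 2: opening $5,468.28; interest $89.00 → $5,557.28; payment $1,413.51; balance $4,143.77
Quarter 3: opening $4,143.77; interest $89.00 → $4,232.77; payment $1,413.51; balance $2,819.26
Quarter 4: opening $2,819.26; interest $89.00 → $2,908.26; payment $1,413.51; balance $1,494.75
Quarter 5: opening $1,494.75; interest $89.00 → $1,583.75; payment $1,413.51; balance $170.24
Quarter 6: opening $170.24; interest $89.00 → $259.24; payment $259.24; balance $0.00
Balance reaches $0.00 in quarter 6.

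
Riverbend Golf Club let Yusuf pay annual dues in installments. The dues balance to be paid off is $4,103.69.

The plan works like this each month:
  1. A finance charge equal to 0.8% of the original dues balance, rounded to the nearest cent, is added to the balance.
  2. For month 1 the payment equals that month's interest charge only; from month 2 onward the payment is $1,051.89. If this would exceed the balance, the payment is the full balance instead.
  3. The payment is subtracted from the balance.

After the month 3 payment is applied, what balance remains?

$2,065.57

Month 1: $4,103.69 +$32.83 interest = $4,136.52; pay $32.83 → $4,103.69
Month 2: $4,103.69 +$32.83 interest = $4,136.52; pay $1,051.89 → $3,084.63
Month 3: $3,084.63 +$32.83 interest = $3,117.46; pay $1,051.89 → $2,065.57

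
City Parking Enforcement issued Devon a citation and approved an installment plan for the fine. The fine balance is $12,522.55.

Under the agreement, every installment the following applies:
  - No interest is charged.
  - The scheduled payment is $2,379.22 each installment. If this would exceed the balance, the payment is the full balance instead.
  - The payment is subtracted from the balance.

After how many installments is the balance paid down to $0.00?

Installment 1: $12,522.55 − $2,379.22 → $10,143.33
Installment 2: $10,143.33 − $2,379.22 → $7,764.11
Installment 3: $7,764.11 − $2,379.22 → $5,384.89
Installment 4: $5,384.89 − $2,379.22 → $3,005.67
Installment 5: $3,005.67 − $2,379.22 → $626.45
Installment 6: $626.45 − $626.45 → $0.00
Balance reaches $0.00 in installment 6.

6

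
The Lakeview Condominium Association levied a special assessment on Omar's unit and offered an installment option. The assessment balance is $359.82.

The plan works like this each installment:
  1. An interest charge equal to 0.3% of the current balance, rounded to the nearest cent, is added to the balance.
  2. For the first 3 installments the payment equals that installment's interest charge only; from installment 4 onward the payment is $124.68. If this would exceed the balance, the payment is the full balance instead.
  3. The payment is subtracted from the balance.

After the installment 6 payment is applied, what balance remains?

$0.00

Installment 1: $359.82 +$1.08 interest = $360.90; pay $1.08 → $359.82
Installment 2: $359.82 +$1.08 interest = $360.90; pay $1.08 → $359.82
Installment 3: $359.82 +$1.08 interest = $360.90; pay $1.08 → $359.82
Installment 4: $359.82 +$1.08 interest = $360.90; pay $124.68 → $236.22
Installment 5: $236.22 +$0.71 interest = $236.93; pay $124.68 → $112.25
Installment 6: $112.25 +$0.34 interest = $112.59; pay $112.59 → $0.00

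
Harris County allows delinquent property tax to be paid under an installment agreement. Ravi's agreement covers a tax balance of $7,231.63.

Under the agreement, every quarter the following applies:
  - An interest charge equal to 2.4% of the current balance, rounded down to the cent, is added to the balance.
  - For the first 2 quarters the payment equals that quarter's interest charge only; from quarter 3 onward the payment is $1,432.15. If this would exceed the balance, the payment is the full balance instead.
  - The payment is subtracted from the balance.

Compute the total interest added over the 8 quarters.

$920.57

Quarter 1: $7,231.63 +$173.55 interest = $7,405.18; pay $173.55 → $7,231.63
Quarter 2: $7,231.63 +$173.55 interest = $7,405.18; pay $173.55 → $7,231.63
Quarter 3: $7,231.63 +$173.55 interest = $7,405.18; pay $1,432.15 → $5,973.03
Quarter 4: $5,973.03 +$143.35 interest = $6,116.38; pay $1,432.15 → $4,684.23
Quarter 5: $4,684.23 +$112.42 interest = $4,796.65; pay $1,432.15 → $3,364.50
Quarter 6: $3,364.50 +$80.74 interest = $3,445.24; pay $1,432.15 → $2,013.09
Quarter 7: $2,013.09 +$48.31 interest = $2,061.40; pay $1,432.15 → $629.25
Quarter 8: $629.25 +$15.10 interest = $644.35; pay $644.35 → $0.00
Total interest: $173.55 + $173.55 + $173.55 + $143.35 + $112.42 + $80.74 + $48.31 + $15.10 = $920.57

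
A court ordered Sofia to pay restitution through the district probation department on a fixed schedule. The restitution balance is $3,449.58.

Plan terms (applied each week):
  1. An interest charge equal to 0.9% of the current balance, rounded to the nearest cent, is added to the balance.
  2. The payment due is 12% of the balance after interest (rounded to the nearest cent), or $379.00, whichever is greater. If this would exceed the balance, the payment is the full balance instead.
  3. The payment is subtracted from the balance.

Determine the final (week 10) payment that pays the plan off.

$162.75

Week 1: opening $3,449.58; interest $31.05 → $3,480.63; payment $417.68; balance $3,062.95
Week 2: opening $3,062.95; interest $27.57 → $3,090.52; payment $379.00; balance $2,711.52
Week 3: opening $2,711.52; interest $24.40 → $2,735.92; payment $379.00; balance $2,356.92
Week 4: opening $2,356.92; interest $21.21 → $2,378.13; payment $379.00; balance $1,999.13
Week 5: opening $1,999.13; interest $17.99 → $2,017.12; payment $379.00; balance $1,638.12
Week 6: opening $1,638.12; interest $14.74 → $1,652.86; payment $379.00; balance $1,273.86
Week 7: opening $1,273.86; interest $11.46 → $1,285.32; payment $379.00; balance $906.32
Week 8: opening $906.32; interest $8.16 → $914.48; payment $379.00; balance $535.48
Week 9: opening $535.48; interest $4.82 → $540.30; payment $379.00; balance $161.30
Week 10: opening $161.30; interest $1.45 → $162.75; payment $162.75; balance $0.00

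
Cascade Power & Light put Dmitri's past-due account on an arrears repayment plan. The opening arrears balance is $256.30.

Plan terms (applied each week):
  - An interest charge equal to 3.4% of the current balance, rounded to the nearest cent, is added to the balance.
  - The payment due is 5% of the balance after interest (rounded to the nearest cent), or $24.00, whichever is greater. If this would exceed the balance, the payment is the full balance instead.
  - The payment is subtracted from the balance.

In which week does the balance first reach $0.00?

14

# | Opening | Interest | Payment | End bal
1 | $256.30 | $8.71 | $24.00 | $241.01
2 | $241.01 | $8.19 | $24.00 | $225.20
3 | $225.20 | $7.66 | $24.00 | $208.86
4 | $208.86 | $7.10 | $24.00 | $191.96
5 | $191.96 | $6.53 | $24.00 | $174.49
6 | $174.49 | $5.93 | $24.00 | $156.42
7 | $156.42 | $5.32 | $24.00 | $137.74
8 | $137.74 | $4.68 | $24.00 | $118.42
9 | $118.42 | $4.03 | $24.00 | $98.45
10 | $98.45 | $3.35 | $24.00 | $77.80
11 | $77.80 | $2.65 | $24.00 | $56.45
12 | $56.45 | $1.92 | $24.00 | $34.37
13 | $34.37 | $1.17 | $24.00 | $11.54
14 | $11.54 | $0.39 | $11.93 | $0.00
Balance reaches $0.00 in week 14.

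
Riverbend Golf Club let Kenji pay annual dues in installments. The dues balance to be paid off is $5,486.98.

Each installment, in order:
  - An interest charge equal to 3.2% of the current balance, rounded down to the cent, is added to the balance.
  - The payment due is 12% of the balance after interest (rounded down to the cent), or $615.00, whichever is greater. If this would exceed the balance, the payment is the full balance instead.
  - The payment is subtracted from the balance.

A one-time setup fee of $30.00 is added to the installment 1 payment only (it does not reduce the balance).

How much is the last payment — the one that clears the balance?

$324.57

Installment 1: $5,486.98 +$175.58 interest = $5,662.56; pay $679.50 (+ $30.00 fee) → $4,983.06
Installment 2: $4,983.06 +$159.45 interest = $5,142.51; pay $617.10 → $4,525.41
Installment 3: $4,525.41 +$144.81 interest = $4,670.22; pay $615.00 → $4,055.22
Installment 4: $4,055.22 +$129.76 interest = $4,184.98; pay $615.00 → $3,569.98
Installment 5: $3,569.98 +$114.23 interest = $3,684.21; pay $615.00 → $3,069.21
Installment 6: $3,069.21 +$98.21 interest = $3,167.42; pay $615.00 → $2,552.42
Installment 7: $2,552.42 +$81.67 interest = $2,634.09; pay $615.00 → $2,019.09
Installment 8: $2,019.09 +$64.61 interest = $2,083.70; pay $615.00 → $1,468.70
Installment 9: $1,468.70 +$46.99 interest = $1,515.69; pay $615.00 → $900.69
Installment 10: $900.69 +$28.82 interest = $929.51; pay $615.00 → $314.51
Installment 11: $314.51 +$10.06 interest = $324.57; pay $324.57 → $0.00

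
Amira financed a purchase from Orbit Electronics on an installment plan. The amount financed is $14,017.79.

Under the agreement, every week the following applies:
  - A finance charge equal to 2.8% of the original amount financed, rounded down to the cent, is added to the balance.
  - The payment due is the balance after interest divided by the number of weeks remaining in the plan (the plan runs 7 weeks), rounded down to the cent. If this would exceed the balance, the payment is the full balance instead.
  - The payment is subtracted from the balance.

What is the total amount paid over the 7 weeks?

# | Opening | Interest | Payment | End bal
1 | $14,017.79 | $392.49 | $2,058.61 | $12,351.67
2 | $12,351.67 | $392.49 | $2,124.02 | $10,620.14
3 | $10,620.14 | $392.49 | $2,202.52 | $8,810.11
4 | $8,810.11 | $392.49 | $2,300.65 | $6,901.95
5 | $6,901.95 | $392.49 | $2,431.48 | $4,862.96
6 | $4,862.96 | $392.49 | $2,627.72 | $2,627.73
7 | $2,627.73 | $392.49 | $3,020.22 | $0.00
Total paid: $16,765.22

$16,765.22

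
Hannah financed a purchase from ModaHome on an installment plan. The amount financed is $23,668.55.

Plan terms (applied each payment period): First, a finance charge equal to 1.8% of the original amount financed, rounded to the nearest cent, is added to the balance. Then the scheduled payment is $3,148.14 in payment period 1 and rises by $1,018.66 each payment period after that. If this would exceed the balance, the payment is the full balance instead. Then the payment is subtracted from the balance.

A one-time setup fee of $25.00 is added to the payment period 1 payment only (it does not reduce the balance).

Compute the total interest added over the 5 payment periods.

Payment period 1: $23,668.55 +$426.03 interest = $24,094.58; pay $3,148.14 (+ $25.00 fee) → $20,946.44
Payment period 2: $20,946.44 +$426.03 interest = $21,372.47; pay $4,166.80 → $17,205.67
Payment period 3: $17,205.67 +$426.03 interest = $17,631.70; pay $5,185.46 → $12,446.24
Payment period 4: $12,446.24 +$426.03 interest = $12,872.27; pay $6,204.12 → $6,668.15
Payment period 5: $6,668.15 +$426.03 interest = $7,094.18; pay $7,094.18 → $0.00
Total interest: $426.03 + $426.03 + $426.03 + $426.03 + $426.03 = $2,130.15

$2,130.15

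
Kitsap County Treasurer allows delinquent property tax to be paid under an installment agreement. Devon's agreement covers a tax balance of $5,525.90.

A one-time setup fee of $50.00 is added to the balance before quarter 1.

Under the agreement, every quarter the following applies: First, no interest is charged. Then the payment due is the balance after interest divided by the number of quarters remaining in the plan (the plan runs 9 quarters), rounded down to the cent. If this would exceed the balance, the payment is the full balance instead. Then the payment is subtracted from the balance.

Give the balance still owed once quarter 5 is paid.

$2,478.20

# | Opening | Payment | End bal
1 | $5,575.90 | $619.54 | $4,956.36
2 | $4,956.36 | $619.54 | $4,336.82
3 | $4,336.82 | $619.54 | $3,717.28
4 | $3,717.28 | $619.54 | $3,097.74
5 | $3,097.74 | $619.54 | $2,478.20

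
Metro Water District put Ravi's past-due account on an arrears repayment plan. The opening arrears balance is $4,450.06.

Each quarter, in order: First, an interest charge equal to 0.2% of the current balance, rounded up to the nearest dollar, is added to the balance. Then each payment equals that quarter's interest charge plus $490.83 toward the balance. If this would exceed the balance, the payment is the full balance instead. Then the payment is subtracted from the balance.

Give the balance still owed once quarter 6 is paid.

$1,505.08

Quarter 1: $4,450.06 +$9.00 interest = $4,459.06; pay $499.83 → $3,959.23
Quarter 2: $3,959.23 +$8.00 interest = $3,967.23; pay $498.83 → $3,468.40
Quarter 3: $3,468.40 +$7.00 interest = $3,475.40; pay $497.83 → $2,977.57
Quarter 4: $2,977.57 +$6.00 interest = $2,983.57; pay $496.83 → $2,486.74
Quarter 5: $2,486.74 +$5.00 interest = $2,491.74; pay $495.83 → $1,995.91
Quarter 6: $1,995.91 +$4.00 interest = $1,999.91; pay $494.83 → $1,505.08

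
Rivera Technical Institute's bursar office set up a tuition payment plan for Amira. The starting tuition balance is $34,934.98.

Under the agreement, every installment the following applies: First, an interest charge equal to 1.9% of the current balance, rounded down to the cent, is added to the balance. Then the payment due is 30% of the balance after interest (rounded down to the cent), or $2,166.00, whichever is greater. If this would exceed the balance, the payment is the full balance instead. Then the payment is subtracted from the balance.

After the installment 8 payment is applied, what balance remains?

Installment 1: opening $34,934.98; interest $663.76 → $35,598.74; payment $10,679.62; balance $24,919.12
Installment 2: opening $24,919.12; interest $473.46 → $25,392.58; payment $7,617.77; balance $17,774.81
Installment 3: opening $17,774.81; interest $337.72 → $18,112.53; payment $5,433.75; balance $12,678.78
Installment 4: opening $12,678.78; interest $240.89 → $12,919.67; payment $3,875.90; balance $9,043.77
Installment 5: opening $9,043.77; interest $171.83 → $9,215.60; payment $2,764.68; balance $6,450.92
Installment 6: opening $6,450.92; interest $122.56 → $6,573.48; payment $2,166.00; balance $4,407.48
Installment 7: opening $4,407.48; interest $83.74 → $4,491.22; payment $2,166.00; balance $2,325.22
Installment 8: opening $2,325.22; interest $44.17 → $2,369.39; payment $2,166.00; balance $203.39

$203.39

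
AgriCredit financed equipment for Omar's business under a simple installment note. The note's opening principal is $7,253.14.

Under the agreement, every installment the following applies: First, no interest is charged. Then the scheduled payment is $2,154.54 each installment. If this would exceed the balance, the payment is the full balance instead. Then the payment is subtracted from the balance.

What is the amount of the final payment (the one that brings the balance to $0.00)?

$789.52

# | Opening | Payment | End bal
1 | $7,253.14 | $2,154.54 | $5,098.60
2 | $5,098.60 | $2,154.54 | $2,944.06
3 | $2,944.06 | $2,154.54 | $789.52
4 | $789.52 | $789.52 | $0.00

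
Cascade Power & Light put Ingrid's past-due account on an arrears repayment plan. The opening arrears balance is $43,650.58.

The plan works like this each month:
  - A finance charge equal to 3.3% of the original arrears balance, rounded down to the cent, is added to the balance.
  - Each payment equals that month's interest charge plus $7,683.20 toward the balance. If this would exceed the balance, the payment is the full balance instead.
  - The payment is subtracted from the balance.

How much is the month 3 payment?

$9,123.66

Month 1: $43,650.58 +$1,440.46 interest = $45,091.04; pay $9,123.66 → $35,967.38
Month 2: $35,967.38 +$1,440.46 interest = $37,407.84; pay $9,123.66 → $28,284.18
Month 3: $28,284.18 +$1,440.46 interest = $29,724.64; pay $9,123.66 → $20,600.98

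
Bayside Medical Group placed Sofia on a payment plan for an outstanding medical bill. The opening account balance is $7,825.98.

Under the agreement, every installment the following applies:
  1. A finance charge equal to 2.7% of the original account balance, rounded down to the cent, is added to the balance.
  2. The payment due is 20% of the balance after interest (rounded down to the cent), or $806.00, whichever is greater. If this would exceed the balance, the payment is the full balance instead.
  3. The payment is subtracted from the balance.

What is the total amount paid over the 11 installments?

Installment 1: opening $7,825.98; interest $211.30 → $8,037.28; payment $1,607.45; balance $6,429.83
Installment 2: opening $6,429.83; interest $211.30 → $6,641.13; payment $1,328.22; balance $5,312.91
Installment 3: opening $5,312.91; interest $211.30 → $5,524.21; payment $1,104.84; balance $4,419.37
Installment 4: opening $4,419.37; interest $211.30 → $4,630.67; payment $926.13; balance $3,704.54
Installment 5: opening $3,704.54; interest $211.30 → $3,915.84; payment $806.00; balance $3,109.84
Installment 6: opening $3,109.84; interest $211.30 → $3,321.14; payment $806.00; balance $2,515.14
Installment 7: opening $2,515.14; interest $211.30 → $2,726.44; payment $806.00; balance $1,920.44
Installment 8: opening $1,920.44; interest $211.30 → $2,131.74; payment $806.00; balance $1,325.74
Installment 9: opening $1,325.74; interest $211.30 → $1,537.04; payment $806.00; balance $731.04
Installment 10: opening $731.04; interest $211.30 → $942.34; payment $806.00; balance $136.34
Installment 11: opening $136.34; interest $211.30 → $347.64; payment $347.64; balance $0.00
Total paid: $10,150.28

$10,150.28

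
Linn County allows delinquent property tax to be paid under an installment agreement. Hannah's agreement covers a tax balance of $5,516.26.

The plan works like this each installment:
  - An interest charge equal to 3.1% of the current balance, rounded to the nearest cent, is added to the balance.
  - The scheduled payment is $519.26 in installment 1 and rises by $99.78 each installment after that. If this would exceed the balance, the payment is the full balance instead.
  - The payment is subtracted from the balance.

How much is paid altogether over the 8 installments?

$6,382.42

# | Opening | Interest | Payment | End bal
1 | $5,516.26 | $171.00 | $519.26 | $5,168.00
2 | $5,168.00 | $160.21 | $619.04 | $4,709.17
3 | $4,709.17 | $145.98 | $718.82 | $4,136.33
4 | $4,136.33 | $128.23 | $818.60 | $3,445.96
5 | $3,445.96 | $106.82 | $918.38 | $2,634.40
6 | $2,634.40 | $81.67 | $1,018.16 | $1,697.91
7 | $1,697.91 | $52.64 | $1,117.94 | $632.61
8 | $632.61 | $19.61 | $652.22 | $0.00
Total paid: $6,382.42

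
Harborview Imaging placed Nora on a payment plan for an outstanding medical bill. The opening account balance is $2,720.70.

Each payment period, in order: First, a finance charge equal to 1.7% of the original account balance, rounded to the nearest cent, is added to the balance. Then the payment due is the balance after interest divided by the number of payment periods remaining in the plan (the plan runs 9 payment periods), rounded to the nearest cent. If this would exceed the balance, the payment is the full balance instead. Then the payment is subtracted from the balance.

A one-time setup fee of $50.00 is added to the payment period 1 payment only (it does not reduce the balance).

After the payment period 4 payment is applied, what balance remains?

Payment period 1: opening $2,720.70; interest $46.25 → $2,766.95; payment $307.44 (+ $50.00 fee); balance $2,459.51
Payment period 2: opening $2,459.51; interest $46.25 → $2,505.76; payment $313.22; balance $2,192.54
Payment period 3: opening $2,192.54; interest $46.25 → $2,238.79; payment $319.83; balance $1,918.96
Payment period 4: opening $1,918.96; interest $46.25 → $1,965.21; payment $327.54; balance $1,637.67

$1,637.67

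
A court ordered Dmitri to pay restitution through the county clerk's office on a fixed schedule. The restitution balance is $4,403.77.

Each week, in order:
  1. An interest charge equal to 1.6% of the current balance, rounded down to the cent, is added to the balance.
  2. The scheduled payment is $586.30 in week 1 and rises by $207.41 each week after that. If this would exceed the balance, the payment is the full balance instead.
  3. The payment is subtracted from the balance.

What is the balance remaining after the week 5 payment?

Week 1: $4,403.77 +$70.46 interest = $4,474.23; pay $586.30 → $3,887.93
Week 2: $3,887.93 +$62.20 interest = $3,950.13; pay $793.71 → $3,156.42
Week 3: $3,156.42 +$50.50 interest = $3,206.92; pay $1,001.12 → $2,205.80
Week 4: $2,205.80 +$35.29 interest = $2,241.09; pay $1,208.53 → $1,032.56
Week 5: $1,032.56 +$16.52 interest = $1,049.08; pay $1,049.08 → $0.00

$0.00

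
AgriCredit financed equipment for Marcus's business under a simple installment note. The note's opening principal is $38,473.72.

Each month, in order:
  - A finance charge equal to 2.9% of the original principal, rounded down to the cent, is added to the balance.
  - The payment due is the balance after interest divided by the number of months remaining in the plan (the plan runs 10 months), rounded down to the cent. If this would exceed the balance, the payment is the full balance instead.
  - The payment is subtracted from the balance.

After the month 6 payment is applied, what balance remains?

Month 1: $38,473.72 +$1,115.73 interest = $39,589.45; pay $3,958.94 → $35,630.51
Month 2: $35,630.51 +$1,115.73 interest = $36,746.24; pay $4,082.91 → $32,663.33
Month 3: $32,663.33 +$1,115.73 interest = $33,779.06; pay $4,222.38 → $29,556.68
Month 4: $29,556.68 +$1,115.73 interest = $30,672.41; pay $4,381.77 → $26,290.64
Month 5: $26,290.64 +$1,115.73 interest = $27,406.37; pay $4,567.72 → $22,838.65
Month 6: $22,838.65 +$1,115.73 interest = $23,954.38; pay $4,790.87 → $19,163.51

$19,163.51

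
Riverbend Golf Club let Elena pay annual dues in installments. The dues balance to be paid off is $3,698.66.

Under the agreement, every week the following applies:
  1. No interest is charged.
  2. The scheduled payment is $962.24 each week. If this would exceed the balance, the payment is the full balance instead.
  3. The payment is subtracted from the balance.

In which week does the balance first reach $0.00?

Week 1: $3,698.66 − $962.24 → $2,736.42
Week 2: $2,736.42 − $962.24 → $1,774.18
Week 3: $1,774.18 − $962.24 → $811.94
Week 4: $811.94 − $811.94 → $0.00
Balance reaches $0.00 in week 4.

4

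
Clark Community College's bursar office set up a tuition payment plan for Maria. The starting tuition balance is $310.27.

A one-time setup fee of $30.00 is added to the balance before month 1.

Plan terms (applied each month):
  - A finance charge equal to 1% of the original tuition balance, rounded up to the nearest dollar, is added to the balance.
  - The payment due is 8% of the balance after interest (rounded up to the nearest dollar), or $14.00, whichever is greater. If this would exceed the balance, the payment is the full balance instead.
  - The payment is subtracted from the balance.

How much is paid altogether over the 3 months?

Month 1: $340.27 +$4.00 interest = $344.27; pay $28.00 → $316.27
Month 2: $316.27 +$4.00 interest = $320.27; pay $26.00 → $294.27
Month 3: $294.27 +$4.00 interest = $298.27; pay $24.00 → $274.27
Total paid: $78.00

$78.00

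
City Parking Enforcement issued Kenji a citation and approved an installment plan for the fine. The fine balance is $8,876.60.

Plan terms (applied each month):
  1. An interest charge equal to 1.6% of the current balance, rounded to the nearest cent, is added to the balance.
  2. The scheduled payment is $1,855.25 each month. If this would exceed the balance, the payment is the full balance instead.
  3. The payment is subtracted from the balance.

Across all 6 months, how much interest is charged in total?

$432.10

Month 1: opening $8,876.60; interest $142.03 → $9,018.63; payment $1,855.25; balance $7,163.38
Month 2: opening $7,163.38; interest $114.61 → $7,277.99; payment $1,855.25; balance $5,422.74
Month 3: opening $5,422.74; interest $86.76 → $5,509.50; payment $1,855.25; balance $3,654.25
Month 4: opening $3,654.25; interest $58.47 → $3,712.72; payment $1,855.25; balance $1,857.47
Month 5: opening $1,857.47; interest $29.72 → $1,887.19; payment $1,855.25; balance $31.94
Month 6: opening $31.94; interest $0.51 → $32.45; payment $32.45; balance $0.00
Total interest: $142.03 + $114.61 + $86.76 + $58.47 + $29.72 + $0.51 = $432.10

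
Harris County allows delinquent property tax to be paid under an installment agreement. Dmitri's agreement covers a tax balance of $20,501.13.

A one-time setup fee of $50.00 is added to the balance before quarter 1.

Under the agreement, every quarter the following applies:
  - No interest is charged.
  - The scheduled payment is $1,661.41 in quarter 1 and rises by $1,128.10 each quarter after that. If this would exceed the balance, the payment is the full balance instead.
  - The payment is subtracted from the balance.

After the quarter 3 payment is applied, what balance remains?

$12,182.60

Quarter 1: opening $20,551.13; payment $1,661.41; balance $18,889.72
Quarter 2: opening $18,889.72; payment $2,789.51; balance $16,100.21
Quarter 3: opening $16,100.21; payment $3,917.61; balance $12,182.60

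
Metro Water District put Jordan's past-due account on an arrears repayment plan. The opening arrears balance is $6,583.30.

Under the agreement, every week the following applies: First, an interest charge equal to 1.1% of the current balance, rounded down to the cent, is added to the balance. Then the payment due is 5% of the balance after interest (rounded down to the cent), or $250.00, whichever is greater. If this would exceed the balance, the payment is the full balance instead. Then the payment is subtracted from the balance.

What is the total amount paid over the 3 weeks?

$959.38

Week 1: opening $6,583.30; interest $72.41 → $6,655.71; payment $332.78; balance $6,322.93
Week 2: opening $6,322.93; interest $69.55 → $6,392.48; payment $319.62; balance $6,072.86
Week 3: opening $6,072.86; interest $66.80 → $6,139.66; payment $306.98; balance $5,832.68
Total paid: $959.38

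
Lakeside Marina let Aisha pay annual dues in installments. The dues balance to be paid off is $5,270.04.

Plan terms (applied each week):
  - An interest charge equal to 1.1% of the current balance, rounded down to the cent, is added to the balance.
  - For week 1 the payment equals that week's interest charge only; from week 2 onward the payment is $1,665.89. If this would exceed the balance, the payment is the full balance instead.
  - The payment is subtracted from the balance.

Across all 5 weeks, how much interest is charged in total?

Week 1: opening $5,270.04; interest $57.97 → $5,328.01; payment $57.97; balance $5,270.04
Week 2: opening $5,270.04; interest $57.97 → $5,328.01; payment $1,665.89; balance $3,662.12
Week 3: opening $3,662.12; interest $40.28 → $3,702.40; payment $1,665.89; balance $2,036.51
Week 4: opening $2,036.51; interest $22.40 → $2,058.91; payment $1,665.89; balance $393.02
Week 5: opening $393.02; interest $4.32 → $397.34; payment $397.34; balance $0.00
Total interest: $57.97 + $57.97 + $40.28 + $22.40 + $4.32 = $182.94

$182.94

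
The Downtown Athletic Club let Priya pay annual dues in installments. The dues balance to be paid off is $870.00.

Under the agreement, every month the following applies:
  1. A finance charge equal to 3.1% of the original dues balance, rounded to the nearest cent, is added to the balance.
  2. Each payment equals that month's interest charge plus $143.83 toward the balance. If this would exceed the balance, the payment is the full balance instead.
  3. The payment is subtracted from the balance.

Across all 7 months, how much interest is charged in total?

Month 1: $870.00 +$26.97 interest = $896.97; pay $170.80 → $726.17
Month 2: $726.17 +$26.97 interest = $753.14; pay $170.80 → $582.34
Month 3: $582.34 +$26.97 interest = $609.31; pay $170.80 → $438.51
Month 4: $438.51 +$26.97 interest = $465.48; pay $170.80 → $294.68
Month 5: $294.68 +$26.97 interest = $321.65; pay $170.80 → $150.85
Month 6: $150.85 +$26.97 interest = $177.82; pay $170.80 → $7.02
Month 7: $7.02 +$26.97 interest = $33.99; pay $33.99 → $0.00
Total interest: $26.97 + $26.97 + $26.97 + $26.97 + $26.97 + $26.97 + $26.97 = $188.79

$188.79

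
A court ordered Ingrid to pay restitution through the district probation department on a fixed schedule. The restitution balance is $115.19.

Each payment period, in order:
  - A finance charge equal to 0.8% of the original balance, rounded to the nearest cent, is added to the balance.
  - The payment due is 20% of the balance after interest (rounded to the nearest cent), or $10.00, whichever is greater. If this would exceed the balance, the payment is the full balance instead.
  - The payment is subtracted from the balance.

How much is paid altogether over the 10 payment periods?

# | Opening | Interest | Payment | End bal
1 | $115.19 | $0.92 | $23.22 | $92.89
2 | $92.89 | $0.92 | $18.76 | $75.05
3 | $75.05 | $0.92 | $15.19 | $60.78
4 | $60.78 | $0.92 | $12.34 | $49.36
5 | $49.36 | $0.92 | $10.06 | $40.22
6 | $40.22 | $0.92 | $10.00 | $31.14
7 | $31.14 | $0.92 | $10.00 | $22.06
8 | $22.06 | $0.92 | $10.00 | $12.98
9 | $12.98 | $0.92 | $10.00 | $3.90
10 | $3.90 | $0.92 | $4.82 | $0.00
Total paid: $124.39

$124.39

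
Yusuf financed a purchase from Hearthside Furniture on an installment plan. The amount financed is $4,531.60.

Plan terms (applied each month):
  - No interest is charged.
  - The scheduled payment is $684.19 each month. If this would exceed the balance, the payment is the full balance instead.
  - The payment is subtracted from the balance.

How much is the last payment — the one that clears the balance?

Month 1: opening $4,531.60; payment $684.19; balance $3,847.41
Month 2: opening $3,847.41; payment $684.19; balance $3,163.22
Month 3: opening $3,163.22; payment $684.19; balance $2,479.03
Month 4: opening $2,479.03; payment $684.19; balance $1,794.84
Month 5: opening $1,794.84; payment $684.19; balance $1,110.65
Month 6: opening $1,110.65; payment $684.19; balance $426.46
Month 7: opening $426.46; payment $426.46; balance $0.00

$426.46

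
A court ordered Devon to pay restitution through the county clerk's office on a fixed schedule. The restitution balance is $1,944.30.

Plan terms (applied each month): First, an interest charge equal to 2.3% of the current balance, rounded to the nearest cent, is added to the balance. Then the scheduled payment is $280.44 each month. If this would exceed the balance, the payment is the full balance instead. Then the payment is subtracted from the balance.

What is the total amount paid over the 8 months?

Month 1: opening $1,944.30; interest $44.72 → $1,989.02; payment $280.44; balance $1,708.58
Month 2: opening $1,708.58; interest $39.30 → $1,747.88; payment $280.44; balance $1,467.44
Month 3: opening $1,467.44; interest $33.75 → $1,501.19; payment $280.44; balance $1,220.75
Month 4: opening $1,220.75; interest $28.08 → $1,248.83; payment $280.44; balance $968.39
Month 5: opening $968.39; interest $22.27 → $990.66; payment $280.44; balance $710.22
Month 6: opening $710.22; interest $16.34 → $726.56; payment $280.44; balance $446.12
Month 7: opening $446.12; interest $10.26 → $456.38; payment $280.44; balance $175.94
Month 8: opening $175.94; interest $4.05 → $179.99; payment $179.99; balance $0.00
Total paid: $2,143.07

$2,143.07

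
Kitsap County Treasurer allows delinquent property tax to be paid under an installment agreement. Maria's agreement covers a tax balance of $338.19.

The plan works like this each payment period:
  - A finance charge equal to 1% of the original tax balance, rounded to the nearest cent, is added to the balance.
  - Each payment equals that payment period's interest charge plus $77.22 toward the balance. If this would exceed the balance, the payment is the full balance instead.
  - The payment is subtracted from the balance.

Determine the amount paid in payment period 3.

Payment period 1: $338.19 +$3.38 interest = $341.57; pay $80.60 → $260.97
Payment period 2: $260.97 +$3.38 interest = $264.35; pay $80.60 → $183.75
Payment period 3: $183.75 +$3.38 interest = $187.13; pay $80.60 → $106.53

$80.60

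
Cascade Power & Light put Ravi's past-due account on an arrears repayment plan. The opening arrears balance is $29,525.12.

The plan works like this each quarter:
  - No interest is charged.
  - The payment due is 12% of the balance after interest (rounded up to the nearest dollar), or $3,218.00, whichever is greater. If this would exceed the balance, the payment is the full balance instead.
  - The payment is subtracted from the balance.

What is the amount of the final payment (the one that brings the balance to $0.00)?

$237.12

Quarter 1: opening $29,525.12; payment $3,544.00; balance $25,981.12
Quarter 2: opening $25,981.12; payment $3,218.00; balance $22,763.12
Quarter 3: opening $22,763.12; payment $3,218.00; balance $19,545.12
Quarter 4: opening $19,545.12; payment $3,218.00; balance $16,327.12
Quarter 5: opening $16,327.12; payment $3,218.00; balance $13,109.12
Quarter 6: opening $13,109.12; payment $3,218.00; balance $9,891.12
Quarter 7: opening $9,891.12; payment $3,218.00; balance $6,673.12
Quarter 8: opening $6,673.12; payment $3,218.00; balance $3,455.12
Quarter 9: opening $3,455.12; payment $3,218.00; balance $237.12
Quarter 10: opening $237.12; payment $237.12; balance $0.00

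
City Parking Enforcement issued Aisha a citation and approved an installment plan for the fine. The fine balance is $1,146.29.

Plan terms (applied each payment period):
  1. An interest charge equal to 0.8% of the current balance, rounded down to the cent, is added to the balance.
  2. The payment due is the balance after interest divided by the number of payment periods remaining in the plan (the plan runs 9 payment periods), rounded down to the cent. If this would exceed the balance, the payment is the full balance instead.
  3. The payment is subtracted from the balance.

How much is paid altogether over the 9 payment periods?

# | Opening | Interest | Payment | End bal
1 | $1,146.29 | $9.17 | $128.38 | $1,027.08
2 | $1,027.08 | $8.21 | $129.41 | $905.88
3 | $905.88 | $7.24 | $130.44 | $782.68
4 | $782.68 | $6.26 | $131.49 | $657.45
5 | $657.45 | $5.25 | $132.54 | $530.16
6 | $530.16 | $4.24 | $133.60 | $400.80
7 | $400.80 | $3.20 | $134.66 | $269.34
8 | $269.34 | $2.15 | $135.74 | $135.75
9 | $135.75 | $1.08 | $136.83 | $0.00
Total paid: $1,193.09

$1,193.09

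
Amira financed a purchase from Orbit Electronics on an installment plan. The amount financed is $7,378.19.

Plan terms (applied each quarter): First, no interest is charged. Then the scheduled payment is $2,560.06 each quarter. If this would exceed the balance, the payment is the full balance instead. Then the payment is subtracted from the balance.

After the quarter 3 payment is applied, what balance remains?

$0.00

Quarter 1: opening $7,378.19; payment $2,560.06; balance $4,818.13
Quarter 2: opening $4,818.13; payment $2,560.06; balance $2,258.07
Quarter 3: opening $2,258.07; payment $2,258.07; balance $0.00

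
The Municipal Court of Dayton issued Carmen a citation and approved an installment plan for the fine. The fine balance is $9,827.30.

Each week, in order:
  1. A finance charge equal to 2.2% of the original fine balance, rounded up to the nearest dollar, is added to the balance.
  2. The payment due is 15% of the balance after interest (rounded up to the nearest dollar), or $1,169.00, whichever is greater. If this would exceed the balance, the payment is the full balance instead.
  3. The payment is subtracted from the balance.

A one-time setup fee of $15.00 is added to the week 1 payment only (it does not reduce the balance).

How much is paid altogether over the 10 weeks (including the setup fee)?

$12,012.30

Week 1: $9,827.30 +$217.00 interest = $10,044.30; pay $1,507.00 (+ $15.00 fee) → $8,537.30
Week 2: $8,537.30 +$217.00 interest = $8,754.30; pay $1,314.00 → $7,440.30
Week 3: $7,440.30 +$217.00 interest = $7,657.30; pay $1,169.00 → $6,488.30
Week 4: $6,488.30 +$217.00 interest = $6,705.30; pay $1,169.00 → $5,536.30
Week 5: $5,536.30 +$217.00 interest = $5,753.30; pay $1,169.00 → $4,584.30
Week 6: $4,584.30 +$217.00 interest = $4,801.30; pay $1,169.00 → $3,632.30
Week 7: $3,632.30 +$217.00 interest = $3,849.30; pay $1,169.00 → $2,680.30
Week 8: $2,680.30 +$217.00 interest = $2,897.30; pay $1,169.00 → $1,728.30
Week 9: $1,728.30 +$217.00 interest = $1,945.30; pay $1,169.00 → $776.30
Week 10: $776.30 +$217.00 interest = $993.30; pay $993.30 → $0.00
Total paid: $12,012.30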